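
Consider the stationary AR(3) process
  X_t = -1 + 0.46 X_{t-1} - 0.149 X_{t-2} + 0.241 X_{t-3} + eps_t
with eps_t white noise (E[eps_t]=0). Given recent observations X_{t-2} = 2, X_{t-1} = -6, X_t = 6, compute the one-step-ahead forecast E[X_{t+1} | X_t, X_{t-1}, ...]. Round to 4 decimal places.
E[X_{t+1} \mid \mathcal F_t] = 3.1360

For an AR(p) model X_t = c + sum_i phi_i X_{t-i} + eps_t, the
one-step-ahead conditional mean is
  E[X_{t+1} | X_t, ...] = c + sum_i phi_i X_{t+1-i}.
Substitute known values:
  E[X_{t+1} | ...] = -1 + (0.46) * (6) + (-0.149) * (-6) + (0.241) * (2)
                   = 3.1360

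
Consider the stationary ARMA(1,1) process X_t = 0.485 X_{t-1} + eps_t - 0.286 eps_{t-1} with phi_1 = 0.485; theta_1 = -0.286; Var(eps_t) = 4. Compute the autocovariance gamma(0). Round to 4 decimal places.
\gamma(0) = 4.2071

Multiply the model equation by X_{t-k} and take expectations. With theta_0 = psi_0 = 1 and psi_j the MA(infinity) weights, this gives
  gamma(k) - sum_i phi_i gamma(k-i) = c_k,
  c_k = sigma^2 * sum_{j=k..q} theta_j psi_{j-k}   (c_k = 0 for k > q),
using gamma(-m) = gamma(m).
psi-weights needed (psi_j = theta_j + sum_i phi_i psi_{j-i}):
  psi_1 = theta_1 + phi_1 = -0.286 + (0.485) = 0.199
Right-hand sides:
  c_0 = sigma^2 (1 + theta_1 psi_1) = 4 * (1 + (-0.286)(0.199)) = 4 * 0.943086 = 3.772344
  c_1 = sigma^2 theta_1 = 4 * (-0.286) = -1.144
  c_2 = 0
Equations for k = 0 and k = 1 (AR order 1):
  gamma(0) = phi_1 gamma(1) + c_0
  gamma(1) = phi_1 gamma(0) + c_1
Substituting the second into the first: gamma(0) (1 - phi_1^2) = c_0 + phi_1 c_1, so
  gamma(0) = (c_0 + phi_1 c_1) / (1 - phi_1^2) = (3.772344 + (0.485)(-1.144)) / (1 - (0.485)^2) = 3.217504 / 0.764775 = 4.207125.
Therefore gamma(0) = 4.2071 (to 4 decimal places).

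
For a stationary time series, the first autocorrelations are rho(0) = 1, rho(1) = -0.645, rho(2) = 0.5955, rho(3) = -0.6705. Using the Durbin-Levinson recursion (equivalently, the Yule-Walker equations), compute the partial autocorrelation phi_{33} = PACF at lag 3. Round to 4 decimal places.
\phi_{33} = -0.3900

The PACF at lag k is phi_{kk}, the last component of the solution
to the Yule-Walker system G_k phi = r_k where
  (G_k)_{ij} = rho(|i - j|), (r_k)_i = rho(i), i,j = 1..k.
Equivalently, Durbin-Levinson gives phi_{kk} iteratively:
  phi_{11} = rho(1)
  phi_{kk} = [rho(k) - sum_{j=1..k-1} phi_{k-1,j} rho(k-j)]
            / [1 - sum_{j=1..k-1} phi_{k-1,j} rho(j)],
  phi_{k,j} = phi_{k-1,j} - phi_{kk} phi_{k-1,k-j},  j = 1..k-1.
Step k = 1:
  phi_11 = rho(1) = -0.645.
Step k = 2:
  phi_22 = [rho(2) - phi_11 rho(1)] / [1 - phi_11 rho(1)] = [0.5955 - (-0.645)(-0.645)] / [1 - (-0.645)(-0.645)]
         = 0.179475 / 0.583975 = 0.307333.
  Update: phi_21 = phi_11 - phi_22 phi_11 = -0.645 - (0.307333)(-0.645) = -0.44677.
Step k = 3:
  phi_33 = [rho(3) - phi_21 rho(2) - phi_22 rho(1)] / [1 - phi_21 rho(1) - phi_22 rho(2)]
    numerator   = -0.6705 - (-0.44677)(0.5955) - (0.307333)(-0.645) = -0.20621846
    denominator = 1 - (-0.44677)(-0.645) - (0.307333)(0.5955) = 0.52881634
  phi_33 = -0.20621846 / 0.52881634 = -0.39.
Therefore phi_{33} = -0.3900.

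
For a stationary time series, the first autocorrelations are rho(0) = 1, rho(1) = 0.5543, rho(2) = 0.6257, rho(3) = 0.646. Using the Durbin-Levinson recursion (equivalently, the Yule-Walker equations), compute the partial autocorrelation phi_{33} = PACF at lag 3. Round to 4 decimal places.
\phi_{33} = 0.3730

The PACF at lag k is phi_{kk}, the last component of the solution
to the Yule-Walker system G_k phi = r_k where
  (G_k)_{ij} = rho(|i - j|), (r_k)_i = rho(i), i,j = 1..k.
Equivalently, Durbin-Levinson gives phi_{kk} iteratively:
  phi_{11} = rho(1)
  phi_{kk} = [rho(k) - sum_{j=1..k-1} phi_{k-1,j} rho(k-j)]
            / [1 - sum_{j=1..k-1} phi_{k-1,j} rho(j)],
  phi_{k,j} = phi_{k-1,j} - phi_{kk} phi_{k-1,k-j},  j = 1..k-1.
Step k = 1:
  phi_11 = rho(1) = 0.5543.
Step k = 2:
  phi_22 = [rho(2) - phi_11 rho(1)] / [1 - phi_11 rho(1)] = [0.6257 - (0.5543)(0.5543)] / [1 - (0.5543)(0.5543)]
         = 0.31845151 / 0.69275151 = 0.459691.
  Update: phi_21 = phi_11 - phi_22 phi_11 = 0.5543 - (0.459691)(0.5543) = 0.299493.
Step k = 3:
  phi_33 = [rho(3) - phi_21 rho(2) - phi_22 rho(1)] / [1 - phi_21 rho(1) - phi_22 rho(2)]
    numerator   = 0.646 - (0.299493)(0.6257) - (0.459691)(0.5543) = 0.20380037
    denominator = 1 - (0.299493)(0.5543) - (0.459691)(0.6257) = 0.54636227
  phi_33 = 0.20380037 / 0.54636227 = 0.373.
Therefore phi_{33} = 0.3730.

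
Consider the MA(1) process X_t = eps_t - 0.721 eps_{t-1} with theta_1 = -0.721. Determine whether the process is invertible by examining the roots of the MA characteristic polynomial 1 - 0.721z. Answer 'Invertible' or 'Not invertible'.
\text{Invertible}

The MA(q) characteristic polynomial is P(z) = 1 - 0.721z.
Invertibility requires all roots to lie outside the unit circle, i.e. |z| > 1 for every root.
This is linear in z: 1 + (-0.721) z = 0  =>  z = -1/(-0.721) = 1.386963,  |z| = 1.386963.
Moduli of all roots: 1.3870.
All moduli strictly greater than 1? Yes.
Verdict: Invertible.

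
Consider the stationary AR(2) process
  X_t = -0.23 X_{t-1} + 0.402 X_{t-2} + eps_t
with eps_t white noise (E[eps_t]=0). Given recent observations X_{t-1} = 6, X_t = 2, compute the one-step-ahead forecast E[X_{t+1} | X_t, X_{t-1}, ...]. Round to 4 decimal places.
E[X_{t+1} \mid \mathcal F_t] = 1.9520

For an AR(p) model X_t = c + sum_i phi_i X_{t-i} + eps_t, the
one-step-ahead conditional mean is
  E[X_{t+1} | X_t, ...] = c + sum_i phi_i X_{t+1-i}.
Substitute known values:
  E[X_{t+1} | ...] = (-0.23) * (2) + (0.402) * (6)
                   = 1.9520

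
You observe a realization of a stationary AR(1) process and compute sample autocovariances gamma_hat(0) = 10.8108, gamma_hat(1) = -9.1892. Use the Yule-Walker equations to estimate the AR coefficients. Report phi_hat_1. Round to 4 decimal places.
\hat\phi_{1} = -0.8500

The Yule-Walker equations for an AR(p) process read, in matrix form,
  Gamma_p phi = r_p,   with   (Gamma_p)_{ij} = gamma(|i - j|),
                       (r_p)_i = gamma(i),   i,j = 1..p.
Substitute the sample gammas (Toeplitz matrix and right-hand side of size 1):
  Gamma_p = [[10.8108]]
  r_p     = [-9.1892]
With p = 1 this is the single equation gamma(0) phi_1 = gamma(1):
  phi_hat_1 = gamma(1) / gamma(0) = -9.1892 / 10.8108 = -0.8500.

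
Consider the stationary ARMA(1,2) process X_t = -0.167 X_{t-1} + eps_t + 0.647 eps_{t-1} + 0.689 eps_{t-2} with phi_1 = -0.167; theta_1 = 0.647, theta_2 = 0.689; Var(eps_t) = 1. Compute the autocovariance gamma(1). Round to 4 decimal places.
\gamma(1) = 0.7086

Multiply the model equation by X_{t-k} and take expectations. With theta_0 = psi_0 = 1 and psi_j the MA(infinity) weights, this gives
  gamma(k) - sum_i phi_i gamma(k-i) = c_k,
  c_k = sigma^2 * sum_{j=k..q} theta_j psi_{j-k}   (c_k = 0 for k > q),
using gamma(-m) = gamma(m).
psi-weights needed (psi_j = theta_j + sum_i phi_i psi_{j-i}):
  psi_1 = theta_1 + phi_1 = 0.647 + (-0.167) = 0.48
  psi_2 = theta_2 + phi_1 psi_1 = 0.689 + (-0.167)(0.48) = 0.60884
Right-hand sides:
  c_0 = sigma^2 (1 + theta_1 psi_1 + theta_2 psi_2) = 1 * (1 + (0.647)(0.48) + (0.689)(0.60884)) = 1 * 1.730051 = 1.730051
  c_1 = sigma^2 (theta_1 + theta_2 psi_1) = 1 * (0.647 + (0.689)(0.48)) = 0.97772
  c_2 = sigma^2 theta_2 = 1 * (0.689) = 0.689
Equations for k = 0 and k = 1 (AR order 1):
  gamma(0) = phi_1 gamma(1) + c_0
  gamma(1) = phi_1 gamma(0) + c_1
Substituting the second into the first: gamma(0) (1 - phi_1^2) = c_0 + phi_1 c_1, so
  gamma(0) = (c_0 + phi_1 c_1) / (1 - phi_1^2) = (1.730051 + (-0.167)(0.97772)) / (1 - (-0.167)^2) = 1.566772 / 0.972111 = 1.611721.
  gamma(1) = phi_1 gamma(0) + c_1 = (-0.167)(1.611721) + (0.97772) = 0.708563.
Therefore gamma(1) = 0.7086 (to 4 decimal places).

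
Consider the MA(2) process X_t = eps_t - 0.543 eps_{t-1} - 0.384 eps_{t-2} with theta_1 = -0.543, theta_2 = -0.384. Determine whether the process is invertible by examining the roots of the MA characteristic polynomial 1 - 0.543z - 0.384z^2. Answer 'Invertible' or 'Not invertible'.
\text{Invertible}

The MA(q) characteristic polynomial is P(z) = 1 - 0.543z - 0.384z^2.
Invertibility requires all roots to lie outside the unit circle, i.e. |z| > 1 for every root.
Set 1 + (-0.543) z + (-0.384) z^2 = 0, i.e. a z^2 + b z + c = 0 with a = -0.384, b = -0.543, c = 1.
Discriminant D = b^2 - 4ac = (-0.543)^2 - 4*(-0.384)*1 = 0.294849 - (-1.536) = 1.830849.
D >= 0, so the roots are real: z = (-b +/- sqrt(D)) / (2a) = (0.543 +/- 1.353089) / (-0.768).
  z_1 = (0.543 + 1.353089) / (-0.768) = -2.4689,   |z_1| = 2.4689.
  z_2 = (0.543 - 1.353089) / (-0.768) = 1.0548,   |z_2| = 1.0548.
Moduli of all roots: 2.4689, 1.0548.
All moduli strictly greater than 1? Yes.
Verdict: Invertible.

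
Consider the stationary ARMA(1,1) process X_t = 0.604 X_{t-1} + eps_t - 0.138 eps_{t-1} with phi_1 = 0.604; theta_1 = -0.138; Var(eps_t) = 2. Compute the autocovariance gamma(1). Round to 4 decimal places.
\gamma(1) = 1.3450

Multiply the model equation by X_{t-k} and take expectations. With theta_0 = psi_0 = 1 and psi_j the MA(infinity) weights, this gives
  gamma(k) - sum_i phi_i gamma(k-i) = c_k,
  c_k = sigma^2 * sum_{j=k..q} theta_j psi_{j-k}   (c_k = 0 for k > q),
using gamma(-m) = gamma(m).
psi-weights needed (psi_j = theta_j + sum_i phi_i psi_{j-i}):
  psi_1 = theta_1 + phi_1 = -0.138 + (0.604) = 0.466
Right-hand sides:
  c_0 = sigma^2 (1 + theta_1 psi_1) = 2 * (1 + (-0.138)(0.466)) = 2 * 0.935692 = 1.871384
  c_1 = sigma^2 theta_1 = 2 * (-0.138) = -0.276
  c_2 = 0
Equations for k = 0 and k = 1 (AR order 1):
  gamma(0) = phi_1 gamma(1) + c_0
  gamma(1) = phi_1 gamma(0) + c_1
Substituting the second into the first: gamma(0) (1 - phi_1^2) = c_0 + phi_1 c_1, so
  gamma(0) = (c_0 + phi_1 c_1) / (1 - phi_1^2) = (1.871384 + (0.604)(-0.276)) / (1 - (0.604)^2) = 1.70468 / 0.635184 = 2.683758.
  gamma(1) = phi_1 gamma(0) + c_1 = (0.604)(2.683758) + (-0.276) = 1.34499.
Therefore gamma(1) = 1.3450 (to 4 decimal places).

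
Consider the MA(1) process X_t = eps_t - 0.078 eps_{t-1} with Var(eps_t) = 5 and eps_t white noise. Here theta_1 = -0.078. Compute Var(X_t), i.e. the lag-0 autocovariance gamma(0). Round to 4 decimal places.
\gamma(0) = 5.0304

For an MA(q) process X_t = eps_t + sum_i theta_i eps_{t-i} with
Var(eps_t) = sigma^2, the variance is
  gamma(0) = sigma^2 * (1 + sum_i theta_i^2).
  sum_i theta_i^2 = (-0.078)^2 = 0.006084.
  gamma(0) = 5 * (1 + 0.006084) = 5 * 1.006084 = 5.03042, which rounds to 5.0304.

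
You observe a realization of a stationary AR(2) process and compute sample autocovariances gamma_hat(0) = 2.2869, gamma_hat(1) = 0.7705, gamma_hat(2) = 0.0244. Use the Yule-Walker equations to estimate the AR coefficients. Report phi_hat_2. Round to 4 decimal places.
\hat\phi_{2} = -0.1160

The Yule-Walker equations for an AR(p) process read, in matrix form,
  Gamma_p phi = r_p,   with   (Gamma_p)_{ij} = gamma(|i - j|),
                       (r_p)_i = gamma(i),   i,j = 1..p.
Substitute the sample gammas (Toeplitz matrix and right-hand side of size 2):
  Gamma_p = [[2.2869, 0.7705], [0.7705, 2.2869]]
  r_p     = [0.7705, 0.0244]
Written out:
  2.2869 phi_1 + 0.7705 phi_2 = 0.7705
  0.7705 phi_1 + 2.2869 phi_2 = 0.0244
Solve by Cramer's rule:
  det = gamma(0)^2 - gamma(1)^2 = (2.2869)^2 - (0.7705)^2 = 5.22991161 - 0.59367025 = 4.63624136
  phi_hat_1 = [gamma(1) gamma(0) - gamma(1) gamma(2)] / det = [(0.7705)(2.2869) - (0.7705)(0.0244)] / 4.63624136 = 1.74325625 / 4.63624136 = 0.376
  phi_hat_2 = [gamma(0) gamma(2) - gamma(1)^2] / det = [(2.2869)(0.0244) - (0.7705)^2] / 4.63624136 = -0.53786989 / 4.63624136 = -0.116
So phi_hat = [0.3760, -0.1160].
Therefore phi_hat_2 = -0.1160.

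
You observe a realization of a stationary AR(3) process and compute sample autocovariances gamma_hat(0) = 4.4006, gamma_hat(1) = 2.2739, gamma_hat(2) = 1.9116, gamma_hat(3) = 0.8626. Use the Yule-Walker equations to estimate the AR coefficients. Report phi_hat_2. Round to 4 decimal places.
\hat\phi_{2} = 0.2830

The Yule-Walker equations for an AR(p) process read, in matrix form,
  Gamma_p phi = r_p,   with   (Gamma_p)_{ij} = gamma(|i - j|),
                       (r_p)_i = gamma(i),   i,j = 1..p.
Substitute the sample gammas (Toeplitz matrix and right-hand side of size 3):
  Gamma_p = [[4.4006, 2.2739, 1.9116], [2.2739, 4.4006, 2.2739], [1.9116, 2.2739, 4.4006]]
  r_p     = [2.2739, 1.9116, 0.8626]
Written out (R1..R3):
  (R1) 4.4006 phi_1 + 2.2739 phi_2 + 1.9116 phi_3 = 2.2739
  (R2) 2.2739 phi_1 + 4.4006 phi_2 + 2.2739 phi_3 = 1.9116
  (R3) 1.9116 phi_1 + 2.2739 phi_2 + 4.4006 phi_3 = 0.8626
Gaussian elimination:
  R2 <- R2 - (2.2739/4.4006) R1 = R2 - (0.516725) R1:  3.225619 phi_2 + 1.286129 phi_3 = 0.736619
  R3 <- R3 - (1.9116/4.4006) R1 = R3 - (0.434395) R1:  1.286129 phi_2 + 3.57021 phi_3 = -0.125171
  R3 <- R3 - (1.286129/3.225619) R2 = R3 - (0.398723) R2:  3.057401 phi_3 = -0.418878
Back-substitution:
  phi_hat_3 = -0.418878 / 3.057401 = -0.137005
  phi_hat_2 = (0.736619 - (1.286129)(-0.137005)) / 3.225619 = 0.282992
  phi_hat_1 = (2.2739 - (2.2739)(0.282992) - (1.9116)(-0.137005)) / 4.4006 = 0.43001
So phi_hat = [0.4300, 0.2830, -0.1370].
Therefore phi_hat_2 = 0.2830.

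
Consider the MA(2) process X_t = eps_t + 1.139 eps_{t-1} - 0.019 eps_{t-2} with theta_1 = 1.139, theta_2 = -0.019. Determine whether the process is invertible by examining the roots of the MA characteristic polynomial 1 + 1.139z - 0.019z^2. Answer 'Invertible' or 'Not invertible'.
\text{Not invertible}

The MA(q) characteristic polynomial is P(z) = 1 + 1.139z - 0.019z^2.
Invertibility requires all roots to lie outside the unit circle, i.e. |z| > 1 for every root.
Set 1 + (1.139) z + (-0.019) z^2 = 0, i.e. a z^2 + b z + c = 0 with a = -0.019, b = 1.139, c = 1.
Discriminant D = b^2 - 4ac = (1.139)^2 - 4*(-0.019)*1 = 1.297321 - (-0.076) = 1.373321.
D >= 0, so the roots are real: z = (-b +/- sqrt(D)) / (2a) = (-1.139 +/- 1.171888) / (-0.038).
  z_1 = (-1.139 + 1.171888) / (-0.038) = -0.8655,   |z_1| = 0.8655.
  z_2 = (-1.139 - 1.171888) / (-0.038) = 60.8128,   |z_2| = 60.8128.
Moduli of all roots: 0.8655, 60.8128.
All moduli strictly greater than 1? No.
Verdict: Not invertible.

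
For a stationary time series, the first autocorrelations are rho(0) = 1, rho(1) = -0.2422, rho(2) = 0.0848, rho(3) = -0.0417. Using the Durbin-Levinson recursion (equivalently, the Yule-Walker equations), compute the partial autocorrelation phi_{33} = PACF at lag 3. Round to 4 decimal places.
\phi_{33} = -0.0160

The PACF at lag k is phi_{kk}, the last component of the solution
to the Yule-Walker system G_k phi = r_k where
  (G_k)_{ij} = rho(|i - j|), (r_k)_i = rho(i), i,j = 1..k.
Equivalently, Durbin-Levinson gives phi_{kk} iteratively:
  phi_{11} = rho(1)
  phi_{kk} = [rho(k) - sum_{j=1..k-1} phi_{k-1,j} rho(k-j)]
            / [1 - sum_{j=1..k-1} phi_{k-1,j} rho(j)],
  phi_{k,j} = phi_{k-1,j} - phi_{kk} phi_{k-1,k-j},  j = 1..k-1.
Step k = 1:
  phi_11 = rho(1) = -0.2422.
Step k = 2:
  phi_22 = [rho(2) - phi_11 rho(1)] / [1 - phi_11 rho(1)] = [0.0848 - (-0.2422)(-0.2422)] / [1 - (-0.2422)(-0.2422)]
         = 0.02613916 / 0.94133916 = 0.027768.
  Update: phi_21 = phi_11 - phi_22 phi_11 = -0.2422 - (0.027768)(-0.2422) = -0.235475.
Step k = 3:
  phi_33 = [rho(3) - phi_21 rho(2) - phi_22 rho(1)] / [1 - phi_21 rho(1) - phi_22 rho(2)]
    numerator   = -0.0417 - (-0.235475)(0.0848) - (0.027768)(-0.2422) = -0.01500633
    denominator = 1 - (-0.235475)(-0.2422) - (0.027768)(0.0848) = 0.94061333
  phi_33 = -0.01500633 / 0.94061333 = -0.016.
Therefore phi_{33} = -0.0160.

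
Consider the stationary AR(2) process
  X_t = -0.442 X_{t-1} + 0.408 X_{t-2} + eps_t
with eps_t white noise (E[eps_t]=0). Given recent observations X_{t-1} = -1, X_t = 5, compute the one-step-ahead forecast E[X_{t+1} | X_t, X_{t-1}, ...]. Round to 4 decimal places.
E[X_{t+1} \mid \mathcal F_t] = -2.6180

For an AR(p) model X_t = c + sum_i phi_i X_{t-i} + eps_t, the
one-step-ahead conditional mean is
  E[X_{t+1} | X_t, ...] = c + sum_i phi_i X_{t+1-i}.
Substitute known values:
  E[X_{t+1} | ...] = (-0.442) * (5) + (0.408) * (-1)
                   = -2.6180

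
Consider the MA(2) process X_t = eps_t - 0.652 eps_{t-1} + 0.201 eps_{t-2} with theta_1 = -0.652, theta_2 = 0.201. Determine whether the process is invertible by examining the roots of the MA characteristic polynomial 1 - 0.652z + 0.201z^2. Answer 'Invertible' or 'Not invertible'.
\text{Invertible}

The MA(q) characteristic polynomial is P(z) = 1 - 0.652z + 0.201z^2.
Invertibility requires all roots to lie outside the unit circle, i.e. |z| > 1 for every root.
Set 1 + (-0.652) z + (0.201) z^2 = 0, i.e. a z^2 + b z + c = 0 with a = 0.201, b = -0.652, c = 1.
Discriminant D = b^2 - 4ac = (-0.652)^2 - 4*(0.201)*1 = 0.425104 - (0.804) = -0.378896.
D < 0, so the roots are the complex-conjugate pair z = (-b +/- i sqrt(-D)) / (2a) = 1.6219 +/- 1.5312i.
For a conjugate pair |z|^2 = z * conj(z) = (product of roots) = c/a = 1/(0.201) = 4.975124, so |z| = sqrt(4.975124) = 2.2305 for both roots.
Moduli of all roots: 2.2305, 2.2305.
All moduli strictly greater than 1? Yes.
Verdict: Invertible.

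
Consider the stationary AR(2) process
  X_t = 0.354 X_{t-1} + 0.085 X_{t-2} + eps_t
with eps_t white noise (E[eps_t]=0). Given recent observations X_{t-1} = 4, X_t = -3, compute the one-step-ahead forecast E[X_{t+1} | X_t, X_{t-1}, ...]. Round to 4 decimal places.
E[X_{t+1} \mid \mathcal F_t] = -0.7220

For an AR(p) model X_t = c + sum_i phi_i X_{t-i} + eps_t, the
one-step-ahead conditional mean is
  E[X_{t+1} | X_t, ...] = c + sum_i phi_i X_{t+1-i}.
Substitute known values:
  E[X_{t+1} | ...] = (0.354) * (-3) + (0.085) * (4)
                   = -0.7220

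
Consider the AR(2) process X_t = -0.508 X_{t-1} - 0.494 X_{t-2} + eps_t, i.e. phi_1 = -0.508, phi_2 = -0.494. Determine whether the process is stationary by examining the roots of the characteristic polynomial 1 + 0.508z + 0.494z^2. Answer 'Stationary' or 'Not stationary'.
\text{Stationary}

The AR(p) characteristic polynomial is P(z) = 1 + 0.508z + 0.494z^2.
Stationarity requires all roots to lie outside the unit circle, i.e. |z| > 1 for every root.
Set 1 + (0.508) z + (0.494) z^2 = 0, i.e. a z^2 + b z + c = 0 with a = 0.494, b = 0.508, c = 1.
Discriminant D = b^2 - 4ac = (0.508)^2 - 4*(0.494)*1 = 0.258064 - (1.976) = -1.717936.
D < 0, so the roots are the complex-conjugate pair z = (-b +/- i sqrt(-D)) / (2a) = -0.5142 +/- 1.3266i.
For a conjugate pair |z|^2 = z * conj(z) = (product of roots) = c/a = 1/(0.494) = 2.024291, so |z| = sqrt(2.024291) = 1.4228 for both roots.
Moduli of all roots: 1.4228, 1.4228.
All moduli strictly greater than 1? Yes.
Verdict: Stationary.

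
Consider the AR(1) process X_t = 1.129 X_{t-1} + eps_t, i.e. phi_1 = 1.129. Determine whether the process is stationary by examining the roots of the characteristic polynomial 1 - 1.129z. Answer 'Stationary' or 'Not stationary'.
\text{Not stationary}

The AR(p) characteristic polynomial is P(z) = 1 - 1.129z.
Stationarity requires all roots to lie outside the unit circle, i.e. |z| > 1 for every root.
This is linear in z: 1 + (-1.129) z = 0  =>  z = -1/(-1.129) = 0.88574,  |z| = 0.88574.
Moduli of all roots: 0.8857.
All moduli strictly greater than 1? No.
Verdict: Not stationary.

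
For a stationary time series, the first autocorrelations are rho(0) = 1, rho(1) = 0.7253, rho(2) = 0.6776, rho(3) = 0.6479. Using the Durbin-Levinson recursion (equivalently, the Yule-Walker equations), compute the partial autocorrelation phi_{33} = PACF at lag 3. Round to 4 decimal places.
\phi_{33} = 0.1919

The PACF at lag k is phi_{kk}, the last component of the solution
to the Yule-Walker system G_k phi = r_k where
  (G_k)_{ij} = rho(|i - j|), (r_k)_i = rho(i), i,j = 1..k.
Equivalently, Durbin-Levinson gives phi_{kk} iteratively:
  phi_{11} = rho(1)
  phi_{kk} = [rho(k) - sum_{j=1..k-1} phi_{k-1,j} rho(k-j)]
            / [1 - sum_{j=1..k-1} phi_{k-1,j} rho(j)],
  phi_{k,j} = phi_{k-1,j} - phi_{kk} phi_{k-1,k-j},  j = 1..k-1.
Step k = 1:
  phi_11 = rho(1) = 0.7253.
Step k = 2:
  phi_22 = [rho(2) - phi_11 rho(1)] / [1 - phi_11 rho(1)] = [0.6776 - (0.7253)(0.7253)] / [1 - (0.7253)(0.7253)]
         = 0.15153991 / 0.47393991 = 0.319745.
  Update: phi_21 = phi_11 - phi_22 phi_11 = 0.7253 - (0.319745)(0.7253) = 0.493389.
Step k = 3:
  phi_33 = [rho(3) - phi_21 rho(2) - phi_22 rho(1)] / [1 - phi_21 rho(1) - phi_22 rho(2)]
    numerator   = 0.6479 - (0.493389)(0.6776) - (0.319745)(0.7253) = 0.0816686
    denominator = 1 - (0.493389)(0.7253) - (0.319745)(0.6776) = 0.42548578
  phi_33 = 0.0816686 / 0.42548578 = 0.1919.
Therefore phi_{33} = 0.1919.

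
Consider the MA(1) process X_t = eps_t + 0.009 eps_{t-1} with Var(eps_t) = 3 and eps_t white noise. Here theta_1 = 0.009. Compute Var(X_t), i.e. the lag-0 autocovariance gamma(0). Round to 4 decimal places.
\gamma(0) = 3.0002

For an MA(q) process X_t = eps_t + sum_i theta_i eps_{t-i} with
Var(eps_t) = sigma^2, the variance is
  gamma(0) = sigma^2 * (1 + sum_i theta_i^2).
  sum_i theta_i^2 = (0.009)^2 = 0.000081.
  gamma(0) = 3 * (1 + 0.000081) = 3 * 1.000081 = 3.000243, which rounds to 3.0002.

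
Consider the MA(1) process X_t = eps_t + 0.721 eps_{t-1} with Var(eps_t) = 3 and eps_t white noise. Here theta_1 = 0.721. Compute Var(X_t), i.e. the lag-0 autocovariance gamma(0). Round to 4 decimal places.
\gamma(0) = 4.5595

For an MA(q) process X_t = eps_t + sum_i theta_i eps_{t-i} with
Var(eps_t) = sigma^2, the variance is
  gamma(0) = sigma^2 * (1 + sum_i theta_i^2).
  sum_i theta_i^2 = (0.721)^2 = 0.519841.
  gamma(0) = 3 * (1 + 0.519841) = 3 * 1.519841 = 4.559523, which rounds to 4.5595.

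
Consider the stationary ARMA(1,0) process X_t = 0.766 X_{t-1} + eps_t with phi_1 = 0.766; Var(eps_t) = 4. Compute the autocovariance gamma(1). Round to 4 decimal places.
\gamma(1) = 7.4145

Multiply the model equation by X_{t-k} and take expectations. With theta_0 = psi_0 = 1 and psi_j the MA(infinity) weights, this gives
  gamma(k) - sum_i phi_i gamma(k-i) = c_k,
  c_k = sigma^2 * sum_{j=k..q} theta_j psi_{j-k}   (c_k = 0 for k > q),
using gamma(-m) = gamma(m).
Pure AR (q = 0): c_0 = sigma^2 = 4, c_k = 0 for k >= 1.
Equations for k = 0 and k = 1 (AR order 1):
  gamma(0) = phi_1 gamma(1) + c_0
  gamma(1) = phi_1 gamma(0) + c_1
Substituting the second into the first: gamma(0) (1 - phi_1^2) = c_0 + phi_1 c_1, so
  gamma(0) = c_0 / (1 - phi_1^2) = 4 / (1 - (0.766)^2) = 4 / 0.413244 = 9.679511.
  gamma(1) = phi_1 gamma(0) = (0.766)(9.679511) = 7.414506.
Therefore gamma(1) = 7.4145 (to 4 decimal places).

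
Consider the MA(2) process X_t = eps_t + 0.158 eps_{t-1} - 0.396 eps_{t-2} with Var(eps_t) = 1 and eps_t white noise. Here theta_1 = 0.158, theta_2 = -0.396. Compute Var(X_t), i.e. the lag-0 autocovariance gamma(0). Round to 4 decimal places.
\gamma(0) = 1.1818

For an MA(q) process X_t = eps_t + sum_i theta_i eps_{t-i} with
Var(eps_t) = sigma^2, the variance is
  gamma(0) = sigma^2 * (1 + sum_i theta_i^2).
  sum_i theta_i^2 = (0.158)^2 + (-0.396)^2 = 0.024964 + 0.156816 = 0.18178.
  gamma(0) = 1 * (1 + 0.18178) = 1 * 1.18178 = 1.18178, which rounds to 1.1818.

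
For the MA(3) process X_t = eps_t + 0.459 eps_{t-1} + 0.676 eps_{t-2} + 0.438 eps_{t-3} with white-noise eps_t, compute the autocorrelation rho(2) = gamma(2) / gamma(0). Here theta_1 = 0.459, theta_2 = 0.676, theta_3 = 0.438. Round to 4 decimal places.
\rho(2) = 0.4717

For an MA(q) process with theta_0 = 1, the autocovariance is
  gamma(k) = sigma^2 * sum_{i=0..q-k} theta_i * theta_{i+k},
and rho(k) = gamma(k) / gamma(0). Sigma^2 cancels.
  numerator   = (1)*(0.676) + (0.459)*(0.438) = 0.877042.
  denominator = (1)^2 + (0.459)^2 + (0.676)^2 + (0.438)^2 = 1.859501.
  rho(2) = 0.877042 / 1.859501 = 0.4717.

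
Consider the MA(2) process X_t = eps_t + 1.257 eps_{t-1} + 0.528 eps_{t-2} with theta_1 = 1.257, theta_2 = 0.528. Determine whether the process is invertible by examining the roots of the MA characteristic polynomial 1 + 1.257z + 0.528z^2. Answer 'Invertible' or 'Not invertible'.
\text{Invertible}

The MA(q) characteristic polynomial is P(z) = 1 + 1.257z + 0.528z^2.
Invertibility requires all roots to lie outside the unit circle, i.e. |z| > 1 for every root.
Set 1 + (1.257) z + (0.528) z^2 = 0, i.e. a z^2 + b z + c = 0 with a = 0.528, b = 1.257, c = 1.
Discriminant D = b^2 - 4ac = (1.257)^2 - 4*(0.528)*1 = 1.580049 - (2.112) = -0.531951.
D < 0, so the roots are the complex-conjugate pair z = (-b +/- i sqrt(-D)) / (2a) = -1.1903 +/- 0.6907i.
For a conjugate pair |z|^2 = z * conj(z) = (product of roots) = c/a = 1/(0.528) = 1.893939, so |z| = sqrt(1.893939) = 1.3762 for both roots.
Moduli of all roots: 1.3762, 1.3762.
All moduli strictly greater than 1? Yes.
Verdict: Invertible.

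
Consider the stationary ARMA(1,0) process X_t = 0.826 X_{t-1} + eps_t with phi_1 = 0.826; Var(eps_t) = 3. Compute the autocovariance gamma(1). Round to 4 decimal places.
\gamma(1) = 7.7992

Multiply the model equation by X_{t-k} and take expectations. With theta_0 = psi_0 = 1 and psi_j the MA(infinity) weights, this gives
  gamma(k) - sum_i phi_i gamma(k-i) = c_k,
  c_k = sigma^2 * sum_{j=k..q} theta_j psi_{j-k}   (c_k = 0 for k > q),
using gamma(-m) = gamma(m).
Pure AR (q = 0): c_0 = sigma^2 = 3, c_k = 0 for k >= 1.
Equations for k = 0 and k = 1 (AR order 1):
  gamma(0) = phi_1 gamma(1) + c_0
  gamma(1) = phi_1 gamma(0) + c_1
Substituting the second into the first: gamma(0) (1 - phi_1^2) = c_0 + phi_1 c_1, so
  gamma(0) = c_0 / (1 - phi_1^2) = 3 / (1 - (0.826)^2) = 3 / 0.317724 = 9.442157.
  gamma(1) = phi_1 gamma(0) = (0.826)(9.442157) = 7.799222.
Therefore gamma(1) = 7.7992 (to 4 decimal places).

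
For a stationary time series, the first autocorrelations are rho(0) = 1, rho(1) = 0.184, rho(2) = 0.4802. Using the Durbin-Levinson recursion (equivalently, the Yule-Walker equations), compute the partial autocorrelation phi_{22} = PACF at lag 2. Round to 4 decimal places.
\phi_{22} = 0.4620

The PACF at lag k is phi_{kk}, the last component of the solution
to the Yule-Walker system G_k phi = r_k where
  (G_k)_{ij} = rho(|i - j|), (r_k)_i = rho(i), i,j = 1..k.
Equivalently, Durbin-Levinson gives phi_{kk} iteratively:
  phi_{11} = rho(1)
  phi_{kk} = [rho(k) - sum_{j=1..k-1} phi_{k-1,j} rho(k-j)]
            / [1 - sum_{j=1..k-1} phi_{k-1,j} rho(j)],
  phi_{k,j} = phi_{k-1,j} - phi_{kk} phi_{k-1,k-j},  j = 1..k-1.
Step k = 1:
  phi_11 = rho(1) = 0.184.
Step k = 2:
  phi_22 = [rho(2) - phi_11 rho(1)] / [1 - phi_11 rho(1)] = [0.4802 - (0.184)(0.184)] / [1 - (0.184)(0.184)]
         = 0.446344 / 0.966144 = 0.462.
Therefore phi_{22} = 0.4620.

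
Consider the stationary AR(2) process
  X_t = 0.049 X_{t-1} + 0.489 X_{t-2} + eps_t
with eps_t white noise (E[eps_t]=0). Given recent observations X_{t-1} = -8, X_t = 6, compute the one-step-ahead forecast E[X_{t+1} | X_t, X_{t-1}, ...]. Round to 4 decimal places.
E[X_{t+1} \mid \mathcal F_t] = -3.6180

For an AR(p) model X_t = c + sum_i phi_i X_{t-i} + eps_t, the
one-step-ahead conditional mean is
  E[X_{t+1} | X_t, ...] = c + sum_i phi_i X_{t+1-i}.
Substitute known values:
  E[X_{t+1} | ...] = (0.049) * (6) + (0.489) * (-8)
                   = -3.6180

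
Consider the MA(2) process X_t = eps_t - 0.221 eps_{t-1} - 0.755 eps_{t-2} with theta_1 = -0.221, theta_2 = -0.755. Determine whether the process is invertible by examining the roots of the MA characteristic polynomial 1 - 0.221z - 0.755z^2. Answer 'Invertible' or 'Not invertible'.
\text{Invertible}

The MA(q) characteristic polynomial is P(z) = 1 - 0.221z - 0.755z^2.
Invertibility requires all roots to lie outside the unit circle, i.e. |z| > 1 for every root.
Set 1 + (-0.221) z + (-0.755) z^2 = 0, i.e. a z^2 + b z + c = 0 with a = -0.755, b = -0.221, c = 1.
Discriminant D = b^2 - 4ac = (-0.221)^2 - 4*(-0.755)*1 = 0.048841 - (-3.02) = 3.068841.
D >= 0, so the roots are real: z = (-b +/- sqrt(D)) / (2a) = (0.221 +/- 1.751811) / (-1.51).
  z_1 = (0.221 + 1.751811) / (-1.51) = -1.3065,   |z_1| = 1.3065.
  z_2 = (0.221 - 1.751811) / (-1.51) = 1.0138,   |z_2| = 1.0138.
Moduli of all roots: 1.3065, 1.0138.
All moduli strictly greater than 1? Yes.
Verdict: Invertible.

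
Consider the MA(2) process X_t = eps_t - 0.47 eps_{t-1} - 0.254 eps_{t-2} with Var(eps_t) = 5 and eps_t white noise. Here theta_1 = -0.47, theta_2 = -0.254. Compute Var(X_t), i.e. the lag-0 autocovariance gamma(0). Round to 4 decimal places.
\gamma(0) = 6.4271

For an MA(q) process X_t = eps_t + sum_i theta_i eps_{t-i} with
Var(eps_t) = sigma^2, the variance is
  gamma(0) = sigma^2 * (1 + sum_i theta_i^2).
  sum_i theta_i^2 = (-0.47)^2 + (-0.254)^2 = 0.2209 + 0.064516 = 0.285416.
  gamma(0) = 5 * (1 + 0.285416) = 5 * 1.285416 = 6.42708, which rounds to 6.4271.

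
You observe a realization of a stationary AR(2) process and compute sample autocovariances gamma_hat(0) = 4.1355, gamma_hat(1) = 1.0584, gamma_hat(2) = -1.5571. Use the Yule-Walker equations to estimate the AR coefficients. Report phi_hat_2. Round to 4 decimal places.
\hat\phi_{2} = -0.4730

The Yule-Walker equations for an AR(p) process read, in matrix form,
  Gamma_p phi = r_p,   with   (Gamma_p)_{ij} = gamma(|i - j|),
                       (r_p)_i = gamma(i),   i,j = 1..p.
Substitute the sample gammas (Toeplitz matrix and right-hand side of size 2):
  Gamma_p = [[4.1355, 1.0584], [1.0584, 4.1355]]
  r_p     = [1.0584, -1.5571]
Written out:
  4.1355 phi_1 + 1.0584 phi_2 = 1.0584
  1.0584 phi_1 + 4.1355 phi_2 = -1.5571
Solve by Cramer's rule:
  det = gamma(0)^2 - gamma(1)^2 = (4.1355)^2 - (1.0584)^2 = 17.10236025 - 1.12021056 = 15.98214969
  phi_hat_1 = [gamma(1) gamma(0) - gamma(1) gamma(2)] / det = [(1.0584)(4.1355) - (1.0584)(-1.5571)] / 15.98214969 = 6.02504784 / 15.98214969 = 0.377
  phi_hat_2 = [gamma(0) gamma(2) - gamma(1)^2] / det = [(4.1355)(-1.5571) - (1.0584)^2] / 15.98214969 = -7.55959761 / 15.98214969 = -0.473
So phi_hat = [0.3770, -0.4730].
Therefore phi_hat_2 = -0.4730.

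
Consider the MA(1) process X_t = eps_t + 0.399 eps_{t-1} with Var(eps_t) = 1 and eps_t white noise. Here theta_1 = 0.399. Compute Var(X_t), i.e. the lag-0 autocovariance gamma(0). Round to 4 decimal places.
\gamma(0) = 1.1592

For an MA(q) process X_t = eps_t + sum_i theta_i eps_{t-i} with
Var(eps_t) = sigma^2, the variance is
  gamma(0) = sigma^2 * (1 + sum_i theta_i^2).
  sum_i theta_i^2 = (0.399)^2 = 0.159201.
  gamma(0) = 1 * (1 + 0.159201) = 1 * 1.159201 = 1.159201, which rounds to 1.1592.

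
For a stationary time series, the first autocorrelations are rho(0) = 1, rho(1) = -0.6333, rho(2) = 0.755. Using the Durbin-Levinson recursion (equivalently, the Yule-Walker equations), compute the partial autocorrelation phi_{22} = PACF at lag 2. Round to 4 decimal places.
\phi_{22} = 0.5909

The PACF at lag k is phi_{kk}, the last component of the solution
to the Yule-Walker system G_k phi = r_k where
  (G_k)_{ij} = rho(|i - j|), (r_k)_i = rho(i), i,j = 1..k.
Equivalently, Durbin-Levinson gives phi_{kk} iteratively:
  phi_{11} = rho(1)
  phi_{kk} = [rho(k) - sum_{j=1..k-1} phi_{k-1,j} rho(k-j)]
            / [1 - sum_{j=1..k-1} phi_{k-1,j} rho(j)],
  phi_{k,j} = phi_{k-1,j} - phi_{kk} phi_{k-1,k-j},  j = 1..k-1.
Step k = 1:
  phi_11 = rho(1) = -0.6333.
Step k = 2:
  phi_22 = [rho(2) - phi_11 rho(1)] / [1 - phi_11 rho(1)] = [0.755 - (-0.6333)(-0.6333)] / [1 - (-0.6333)(-0.6333)]
         = 0.35393111 / 0.59893111 = 0.5909.
Therefore phi_{22} = 0.5909.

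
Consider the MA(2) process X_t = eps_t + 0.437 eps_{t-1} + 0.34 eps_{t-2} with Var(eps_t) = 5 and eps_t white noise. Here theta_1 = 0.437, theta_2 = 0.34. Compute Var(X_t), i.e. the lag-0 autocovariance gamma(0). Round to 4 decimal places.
\gamma(0) = 6.5328

For an MA(q) process X_t = eps_t + sum_i theta_i eps_{t-i} with
Var(eps_t) = sigma^2, the variance is
  gamma(0) = sigma^2 * (1 + sum_i theta_i^2).
  sum_i theta_i^2 = (0.437)^2 + (0.34)^2 = 0.190969 + 0.1156 = 0.306569.
  gamma(0) = 5 * (1 + 0.306569) = 5 * 1.306569 = 6.532845, which rounds to 6.5328.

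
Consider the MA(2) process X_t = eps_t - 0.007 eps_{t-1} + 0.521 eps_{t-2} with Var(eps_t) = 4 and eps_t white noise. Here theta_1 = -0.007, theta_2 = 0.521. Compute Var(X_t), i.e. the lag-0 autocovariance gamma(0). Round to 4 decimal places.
\gamma(0) = 5.0860

For an MA(q) process X_t = eps_t + sum_i theta_i eps_{t-i} with
Var(eps_t) = sigma^2, the variance is
  gamma(0) = sigma^2 * (1 + sum_i theta_i^2).
  sum_i theta_i^2 = (-0.007)^2 + (0.521)^2 = 0.000049 + 0.271441 = 0.27149.
  gamma(0) = 4 * (1 + 0.27149) = 4 * 1.27149 = 5.08596, which rounds to 5.0860.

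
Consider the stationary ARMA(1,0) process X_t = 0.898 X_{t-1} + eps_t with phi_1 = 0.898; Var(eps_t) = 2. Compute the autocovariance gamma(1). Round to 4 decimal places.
\gamma(1) = 9.2771

Multiply the model equation by X_{t-k} and take expectations. With theta_0 = psi_0 = 1 and psi_j the MA(infinity) weights, this gives
  gamma(k) - sum_i phi_i gamma(k-i) = c_k,
  c_k = sigma^2 * sum_{j=k..q} theta_j psi_{j-k}   (c_k = 0 for k > q),
using gamma(-m) = gamma(m).
Pure AR (q = 0): c_0 = sigma^2 = 2, c_k = 0 for k >= 1.
Equations for k = 0 and k = 1 (AR order 1):
  gamma(0) = phi_1 gamma(1) + c_0
  gamma(1) = phi_1 gamma(0) + c_1
Substituting the second into the first: gamma(0) (1 - phi_1^2) = c_0 + phi_1 c_1, so
  gamma(0) = c_0 / (1 - phi_1^2) = 2 / (1 - (0.898)^2) = 2 / 0.193596 = 10.330792.
  gamma(1) = phi_1 gamma(0) = (0.898)(10.330792) = 9.277051.
Therefore gamma(1) = 9.2771 (to 4 decimal places).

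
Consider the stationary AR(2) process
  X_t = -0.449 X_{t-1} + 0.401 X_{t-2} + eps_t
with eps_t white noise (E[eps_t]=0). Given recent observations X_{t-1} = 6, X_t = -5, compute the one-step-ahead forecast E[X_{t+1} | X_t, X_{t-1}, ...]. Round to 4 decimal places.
E[X_{t+1} \mid \mathcal F_t] = 4.6510

For an AR(p) model X_t = c + sum_i phi_i X_{t-i} + eps_t, the
one-step-ahead conditional mean is
  E[X_{t+1} | X_t, ...] = c + sum_i phi_i X_{t+1-i}.
Substitute known values:
  E[X_{t+1} | ...] = (-0.449) * (-5) + (0.401) * (6)
                   = 4.6510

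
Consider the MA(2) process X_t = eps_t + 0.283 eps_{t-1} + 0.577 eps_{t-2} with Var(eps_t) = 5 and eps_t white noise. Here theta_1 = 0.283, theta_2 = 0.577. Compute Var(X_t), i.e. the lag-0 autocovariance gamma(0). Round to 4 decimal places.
\gamma(0) = 7.0651

For an MA(q) process X_t = eps_t + sum_i theta_i eps_{t-i} with
Var(eps_t) = sigma^2, the variance is
  gamma(0) = sigma^2 * (1 + sum_i theta_i^2).
  sum_i theta_i^2 = (0.283)^2 + (0.577)^2 = 0.080089 + 0.332929 = 0.413018.
  gamma(0) = 5 * (1 + 0.413018) = 5 * 1.413018 = 7.06509, which rounds to 7.0651.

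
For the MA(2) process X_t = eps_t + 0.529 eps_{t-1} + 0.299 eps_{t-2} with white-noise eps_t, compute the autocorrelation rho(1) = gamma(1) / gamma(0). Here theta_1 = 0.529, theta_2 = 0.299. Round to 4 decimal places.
\rho(1) = 0.5019

For an MA(q) process with theta_0 = 1, the autocovariance is
  gamma(k) = sigma^2 * sum_{i=0..q-k} theta_i * theta_{i+k},
and rho(k) = gamma(k) / gamma(0). Sigma^2 cancels.
  numerator   = (1)*(0.529) + (0.529)*(0.299) = 0.687171.
  denominator = (1)^2 + (0.529)^2 + (0.299)^2 = 1.369242.
  rho(1) = 0.687171 / 1.369242 = 0.5019.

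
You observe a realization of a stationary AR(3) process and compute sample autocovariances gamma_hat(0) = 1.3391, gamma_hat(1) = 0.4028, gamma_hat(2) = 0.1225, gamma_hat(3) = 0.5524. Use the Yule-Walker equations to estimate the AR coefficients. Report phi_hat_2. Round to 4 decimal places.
\hat\phi_{2} = -0.1260

The Yule-Walker equations for an AR(p) process read, in matrix form,
  Gamma_p phi = r_p,   with   (Gamma_p)_{ij} = gamma(|i - j|),
                       (r_p)_i = gamma(i),   i,j = 1..p.
Substitute the sample gammas (Toeplitz matrix and right-hand side of size 3):
  Gamma_p = [[1.3391, 0.4028, 0.1225], [0.4028, 1.3391, 0.4028], [0.1225, 0.4028, 1.3391]]
  r_p     = [0.4028, 0.1225, 0.5524]
Written out (R1..R3):
  (R1) 1.3391 phi_1 + 0.4028 phi_2 + 0.1225 phi_3 = 0.4028
  (R2) 0.4028 phi_1 + 1.3391 phi_2 + 0.4028 phi_3 = 0.1225
  (R3) 0.1225 phi_1 + 0.4028 phi_2 + 1.3391 phi_3 = 0.5524
Gaussian elimination:
  R2 <- R2 - (0.4028/1.3391) R1 = R2 - (0.300799) R1:  1.217938 phi_2 + 0.365952 phi_3 = 0.001338
  R3 <- R3 - (0.1225/1.3391) R1 = R3 - (0.091479) R1:  0.365952 phi_2 + 1.327894 phi_3 = 0.515552
  R3 <- R3 - (0.365952/1.217938) R2 = R3 - (0.300469) R2:  1.217937 phi_3 = 0.51515
Back-substitution:
  phi_hat_3 = 0.51515 / 1.217937 = 0.422969
  phi_hat_2 = (0.001338 - (0.365952)(0.422969)) / 1.217938 = -0.12599
  phi_hat_1 = (0.4028 - (0.4028)(-0.12599) - (0.1225)(0.422969)) / 1.3391 = 0.300004
So phi_hat = [0.3000, -0.1260, 0.4230].
Therefore phi_hat_2 = -0.1260.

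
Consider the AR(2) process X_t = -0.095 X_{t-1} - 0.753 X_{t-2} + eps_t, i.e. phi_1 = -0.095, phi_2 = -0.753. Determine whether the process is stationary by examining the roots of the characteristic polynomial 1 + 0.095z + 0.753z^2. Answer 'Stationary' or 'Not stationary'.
\text{Stationary}

The AR(p) characteristic polynomial is P(z) = 1 + 0.095z + 0.753z^2.
Stationarity requires all roots to lie outside the unit circle, i.e. |z| > 1 for every root.
Set 1 + (0.095) z + (0.753) z^2 = 0, i.e. a z^2 + b z + c = 0 with a = 0.753, b = 0.095, c = 1.
Discriminant D = b^2 - 4ac = (0.095)^2 - 4*(0.753)*1 = 0.009025 - (3.012) = -3.002975.
D < 0, so the roots are the complex-conjugate pair z = (-b +/- i sqrt(-D)) / (2a) = -0.0631 +/- 1.1507i.
For a conjugate pair |z|^2 = z * conj(z) = (product of roots) = c/a = 1/(0.753) = 1.328021, so |z| = sqrt(1.328021) = 1.1524 for both roots.
Moduli of all roots: 1.1524, 1.1524.
All moduli strictly greater than 1? Yes.
Verdict: Stationary.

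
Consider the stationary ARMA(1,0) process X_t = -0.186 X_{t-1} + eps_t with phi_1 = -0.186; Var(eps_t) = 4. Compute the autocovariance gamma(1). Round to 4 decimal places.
\gamma(1) = -0.7707

Multiply the model equation by X_{t-k} and take expectations. With theta_0 = psi_0 = 1 and psi_j the MA(infinity) weights, this gives
  gamma(k) - sum_i phi_i gamma(k-i) = c_k,
  c_k = sigma^2 * sum_{j=k..q} theta_j psi_{j-k}   (c_k = 0 for k > q),
using gamma(-m) = gamma(m).
Pure AR (q = 0): c_0 = sigma^2 = 4, c_k = 0 for k >= 1.
Equations for k = 0 and k = 1 (AR order 1):
  gamma(0) = phi_1 gamma(1) + c_0
  gamma(1) = phi_1 gamma(0) + c_1
Substituting the second into the first: gamma(0) (1 - phi_1^2) = c_0 + phi_1 c_1, so
  gamma(0) = c_0 / (1 - phi_1^2) = 4 / (1 - (-0.186)^2) = 4 / 0.965404 = 4.143343.
  gamma(1) = phi_1 gamma(0) = (-0.186)(4.143343) = -0.770662.
Therefore gamma(1) = -0.7707 (to 4 decimal places).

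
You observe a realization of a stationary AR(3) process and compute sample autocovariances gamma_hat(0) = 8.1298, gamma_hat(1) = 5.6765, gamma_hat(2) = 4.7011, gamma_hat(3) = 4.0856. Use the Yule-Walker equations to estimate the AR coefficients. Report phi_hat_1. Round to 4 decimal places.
\hat\phi_{1} = 0.5580

The Yule-Walker equations for an AR(p) process read, in matrix form,
  Gamma_p phi = r_p,   with   (Gamma_p)_{ij} = gamma(|i - j|),
                       (r_p)_i = gamma(i),   i,j = 1..p.
Substitute the sample gammas (Toeplitz matrix and right-hand side of size 3):
  Gamma_p = [[8.1298, 5.6765, 4.7011], [5.6765, 8.1298, 5.6765], [4.7011, 5.6765, 8.1298]]
  r_p     = [5.6765, 4.7011, 4.0856]
Written out (R1..R3):
  (R1) 8.1298 phi_1 + 5.6765 phi_2 + 4.7011 phi_3 = 5.6765
  (R2) 5.6765 phi_1 + 8.1298 phi_2 + 5.6765 phi_3 = 4.7011
  (R3) 4.7011 phi_1 + 5.6765 phi_2 + 8.1298 phi_3 = 4.0856
Gaussian elimination:
  R2 <- R2 - (5.6765/8.1298) R1 = R2 - (0.698234) R1:  4.166277 phi_2 + 2.394034 phi_3 = 0.737577
  R3 <- R3 - (4.7011/8.1298) R1 = R3 - (0.578255) R1:  2.394034 phi_2 + 5.411364 phi_3 = 0.803134
  R3 <- R3 - (2.394034/4.166277) R2 = R3 - (0.574622) R2:  4.0357 phi_3 = 0.379306
Back-substitution:
  phi_hat_3 = 0.379306 / 4.0357 = 0.093988
  phi_hat_2 = (0.737577 - (2.394034)(0.093988)) / 4.166277 = 0.123028
  phi_hat_1 = (5.6765 - (5.6765)(0.123028) - (4.7011)(0.093988)) / 8.1298 = 0.557983
So phi_hat = [0.5580, 0.1230, 0.0940].
Therefore phi_hat_1 = 0.5580.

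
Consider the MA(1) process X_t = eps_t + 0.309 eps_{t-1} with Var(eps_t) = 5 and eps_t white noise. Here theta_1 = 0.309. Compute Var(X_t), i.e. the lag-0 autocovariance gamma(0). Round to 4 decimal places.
\gamma(0) = 5.4774

For an MA(q) process X_t = eps_t + sum_i theta_i eps_{t-i} with
Var(eps_t) = sigma^2, the variance is
  gamma(0) = sigma^2 * (1 + sum_i theta_i^2).
  sum_i theta_i^2 = (0.309)^2 = 0.095481.
  gamma(0) = 5 * (1 + 0.095481) = 5 * 1.095481 = 5.477405, which rounds to 5.4774.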